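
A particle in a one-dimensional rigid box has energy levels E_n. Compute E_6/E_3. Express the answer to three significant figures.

4.00

E_n ∝ n², so E_6/E_3 = 6²/3² = 36/9 = 4.00.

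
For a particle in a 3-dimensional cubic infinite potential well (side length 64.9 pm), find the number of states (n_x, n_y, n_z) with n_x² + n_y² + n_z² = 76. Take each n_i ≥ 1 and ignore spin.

degeneracy = 3

The level has n_x² + n_y² + n_z² = 76. The ordered positive-integer solutions are (2, 6, 6), (6, 2, 6), (6, 6, 2).
That gives 3 states.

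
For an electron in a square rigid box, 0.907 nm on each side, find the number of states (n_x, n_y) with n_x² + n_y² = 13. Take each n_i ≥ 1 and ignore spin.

The level has n_x² + n_y² = 13. The ordered positive-integer solutions are (2, 3), (3, 2).
That gives 2 states.

degeneracy = 2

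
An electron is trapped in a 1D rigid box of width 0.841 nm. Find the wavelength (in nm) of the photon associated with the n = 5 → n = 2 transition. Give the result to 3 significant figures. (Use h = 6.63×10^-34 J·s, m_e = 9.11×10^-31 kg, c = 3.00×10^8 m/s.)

E_1 = h²/(8m_eL²) = 8.528×10^-20 J, so ΔE = (5² − 2²)E_1 = 1.791×10^-18 J.
λ = hc/ΔE = (6.63×10^-34·3.00×10^8)/1.791×10^-18 = 1.11×10^-7 m = 111 nm.

λ = 111 nm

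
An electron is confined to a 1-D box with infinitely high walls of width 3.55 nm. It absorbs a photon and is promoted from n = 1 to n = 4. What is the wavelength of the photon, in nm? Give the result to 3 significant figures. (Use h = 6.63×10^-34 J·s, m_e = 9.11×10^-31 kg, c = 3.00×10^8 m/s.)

λ = 2.77×10^3 nm

E_1 = h²/(8m_eL²) = 4.786×10^-21 J, so ΔE = (4² − 1²)E_1 = 7.179×10^-20 J.
λ = hc/ΔE = (6.63×10^-34·3.00×10^8)/7.179×10^-20 = 2.77×10^-6 m = 2.77×10^3 nm.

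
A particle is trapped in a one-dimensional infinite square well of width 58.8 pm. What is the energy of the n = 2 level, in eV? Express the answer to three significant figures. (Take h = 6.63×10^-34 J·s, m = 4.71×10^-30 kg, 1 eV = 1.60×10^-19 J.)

E_2 = 84.4 eV

For an infinite well E_n = n²h²/(8mL²), so E_1 = h²/(8mL²) = (6.63×10^-34)²/(8·4.71×10^-30·(5.88×10^-11 m)²) = 3.374×10^-18 J.
Then E_2 = 2²·E_1 = 4·3.374×10^-18 J = 1.350×10^-17 J.
Converting, E_2 = 1.350×10^-17 J / (1.60×10^-19 J/eV) = 84.4 eV.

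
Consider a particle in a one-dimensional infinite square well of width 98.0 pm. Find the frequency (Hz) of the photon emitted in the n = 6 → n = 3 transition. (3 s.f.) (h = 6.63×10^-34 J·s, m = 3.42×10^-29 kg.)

E_1 = h²/(8mL²) = 1.673×10^-19 J and ΔE = (6² − 3²)E_1 = 4.517×10^-18 J.
f = ΔE/h = 4.517×10^-18/6.63×10^-34 = 6.81×10^15 Hz.

f = 6.81×10^15 Hz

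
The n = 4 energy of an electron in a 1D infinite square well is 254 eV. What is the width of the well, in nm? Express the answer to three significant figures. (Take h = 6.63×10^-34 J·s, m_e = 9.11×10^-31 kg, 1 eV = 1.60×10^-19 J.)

L = 0.154 nm

From E_n = n²h²/(8m_eL²), L = n·h/√(8m_eE_n).
E_4 = 254 eV = 4.064×10^-17 J, so L = 4·6.63×10^-34/√(8·9.11×10^-31·4.064×10^-17) = 1.54×10^-10 m = 0.154 nm.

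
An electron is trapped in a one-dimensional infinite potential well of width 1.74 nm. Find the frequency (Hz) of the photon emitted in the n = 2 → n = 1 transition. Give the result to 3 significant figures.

E_1 = h²/(8m_eL²) = 1.990×10^-20 J and ΔE = (2² − 1²)E_1 = 5.970×10^-20 J.
f = ΔE/h = 5.970×10^-20/6.626×10^-34 = 9.01×10^13 Hz.

f = 9.01×10^13 Hz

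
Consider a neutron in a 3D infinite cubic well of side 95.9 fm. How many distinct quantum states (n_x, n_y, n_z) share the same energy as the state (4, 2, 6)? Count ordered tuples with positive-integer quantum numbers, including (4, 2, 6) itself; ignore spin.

degeneracy = 6

The level has n_x² + n_y² + n_z² = 56. The ordered positive-integer solutions are (2, 4, 6), (2, 6, 4), (4, 2, 6), (4, 6, 2), (6, 2, 4), (6, 4, 2).
That gives 6 states.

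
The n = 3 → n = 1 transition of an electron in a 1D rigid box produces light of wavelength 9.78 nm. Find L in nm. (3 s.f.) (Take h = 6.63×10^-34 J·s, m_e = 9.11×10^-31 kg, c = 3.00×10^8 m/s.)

The photon carries ΔE = hc/λ = 6.63×10^-34·3.00×10^8/9.78×10^-9 m = 2.034×10^-17 J.
Since ΔE = (3² − 1²)E_1, E_1 = 2.543×10^-18 J, and L = h/√(8m_eE_1) = 1.54×10^-10 m = 0.154 nm.

L = 0.154 nm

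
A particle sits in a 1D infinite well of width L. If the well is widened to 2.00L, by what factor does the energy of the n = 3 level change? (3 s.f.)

E_n ∝ 1/L², so the energy scales by 1/2.00² = 0.250.

0.250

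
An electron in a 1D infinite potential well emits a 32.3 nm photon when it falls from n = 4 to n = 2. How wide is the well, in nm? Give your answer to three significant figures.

L = 0.343 nm

The photon carries ΔE = hc/λ = 6.626×10^-34·2.998×10^8/3.23×10^-8 m = 6.150×10^-18 J.
Since ΔE = (4² − 2²)E_1, E_1 = 5.125×10^-19 J, and L = h/√(8m_eE_1) = 3.43×10^-10 m = 0.343 nm.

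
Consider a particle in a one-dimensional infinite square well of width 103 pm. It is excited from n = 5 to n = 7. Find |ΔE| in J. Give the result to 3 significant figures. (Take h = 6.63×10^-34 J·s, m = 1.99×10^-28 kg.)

|ΔE| = 6.25×10^-19 J

E_1 = h²/(8mL²) = 2.603×10^-20 J.
|ΔE| = |5² − 7²|·E_1 = 24·2.603×10^-20 J = 6.25×10^-19 J.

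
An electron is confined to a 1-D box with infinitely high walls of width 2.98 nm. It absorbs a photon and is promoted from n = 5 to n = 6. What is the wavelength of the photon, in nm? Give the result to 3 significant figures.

E_1 = h²/(8m_eL²) = 6.784×10^-21 J, so ΔE = (6² − 5²)E_1 = 7.462×10^-20 J.
λ = hc/ΔE = (6.626×10^-34·2.998×10^8)/7.462×10^-20 = 2.66×10^-6 m = 2.66×10^3 nm.

λ = 2.66×10^3 nm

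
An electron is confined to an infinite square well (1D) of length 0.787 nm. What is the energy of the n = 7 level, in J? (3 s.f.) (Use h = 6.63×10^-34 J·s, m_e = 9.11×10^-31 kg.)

E_7 = 4.77×10^-18 J

For an infinite well E_n = n²h²/(8m_eL²), so E_1 = h²/(8m_eL²) = (6.63×10^-34)²/(8·9.11×10^-31·(7.87×10^-10 m)²) = 9.738×10^-20 J.
Then E_7 = 7²·E_1 = 49·9.738×10^-20 J = 4.77×10^-18 J.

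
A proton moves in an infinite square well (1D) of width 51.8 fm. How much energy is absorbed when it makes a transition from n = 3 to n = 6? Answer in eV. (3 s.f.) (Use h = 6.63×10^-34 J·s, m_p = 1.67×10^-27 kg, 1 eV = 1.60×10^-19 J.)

|ΔE| = 2.07×10^6 eV

E_1 = h²/(8m_pL²) = 1.226×10^-14 J.
|ΔE| = |3² − 6²|·E_1 = 27·1.226×10^-14 J = 3.310×10^-13 J = 2.07×10^6 eV.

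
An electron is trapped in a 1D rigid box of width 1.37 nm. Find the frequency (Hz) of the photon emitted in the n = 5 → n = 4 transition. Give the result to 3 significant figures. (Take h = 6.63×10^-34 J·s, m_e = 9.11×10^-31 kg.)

E_1 = h²/(8m_eL²) = 3.213×10^-20 J and ΔE = (5² − 4²)E_1 = 2.892×10^-19 J.
f = ΔE/h = 2.892×10^-19/6.63×10^-34 = 4.36×10^14 Hz.

f = 4.36×10^14 Hz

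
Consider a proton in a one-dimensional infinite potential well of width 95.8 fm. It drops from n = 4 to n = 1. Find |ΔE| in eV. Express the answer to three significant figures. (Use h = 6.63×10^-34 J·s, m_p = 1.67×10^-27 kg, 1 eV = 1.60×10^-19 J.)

E_1 = h²/(8m_pL²) = 3.585×10^-15 J.
|ΔE| = |4² − 1²|·E_1 = 15·3.585×10^-15 J = 5.377×10^-14 J = 3.36×10^5 eV.

|ΔE| = 3.36×10^5 eV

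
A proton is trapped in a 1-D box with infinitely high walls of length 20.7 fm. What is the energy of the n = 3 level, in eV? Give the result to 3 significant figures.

For an infinite well E_n = n²h²/(8m_pL²), so E_1 = h²/(8m_pL²) = (6.626×10^-34)²/(8·1.673×10^-27·(2.07×10^-14 m)²) = 7.656×10^-14 J.
Then E_3 = 3²·E_1 = 9·7.656×10^-14 J = 6.890×10^-13 J.
Converting, E_3 = 6.890×10^-13 J / (1.602×10^-19 J/eV) = 4.30×10^6 eV.

E_3 = 4.30×10^6 eV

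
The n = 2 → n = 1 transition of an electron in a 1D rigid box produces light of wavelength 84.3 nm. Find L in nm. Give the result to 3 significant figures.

The photon carries ΔE = hc/λ = 6.626×10^-34·2.998×10^8/8.43×10^-8 m = 2.356×10^-18 J.
Since ΔE = (2² − 1²)E_1, E_1 = 7.853×10^-19 J, and L = h/√(8m_eE_1) = 2.77×10^-10 m = 0.277 nm.

L = 0.277 nm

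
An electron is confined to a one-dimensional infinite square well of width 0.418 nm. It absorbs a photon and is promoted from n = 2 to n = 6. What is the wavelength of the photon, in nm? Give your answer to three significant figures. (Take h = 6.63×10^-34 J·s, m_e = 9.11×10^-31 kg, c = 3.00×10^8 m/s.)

λ = 18.0 nm

E_1 = h²/(8m_eL²) = 3.452×10^-19 J, so ΔE = (6² − 2²)E_1 = 1.105×10^-17 J.
λ = hc/ΔE = (6.63×10^-34·3.00×10^8)/1.105×10^-17 = 1.80×10^-8 m = 18.0 nm.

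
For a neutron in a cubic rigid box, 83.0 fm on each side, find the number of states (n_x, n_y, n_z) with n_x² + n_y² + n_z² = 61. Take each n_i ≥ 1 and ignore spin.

degeneracy = 6

The level has n_x² + n_y² + n_z² = 61. The ordered positive-integer solutions are (3, 4, 6), (3, 6, 4), (4, 3, 6), (4, 6, 3), (6, 3, 4), (6, 4, 3).
That gives 6 states.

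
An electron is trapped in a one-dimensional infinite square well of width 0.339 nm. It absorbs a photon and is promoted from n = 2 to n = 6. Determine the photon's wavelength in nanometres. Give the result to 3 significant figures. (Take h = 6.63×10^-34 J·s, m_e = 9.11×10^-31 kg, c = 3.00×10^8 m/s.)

λ = 11.8 nm

E_1 = h²/(8m_eL²) = 5.248×10^-19 J, so ΔE = (6² − 2²)E_1 = 1.679×10^-17 J.
λ = hc/ΔE = (6.63×10^-34·3.00×10^8)/1.679×10^-17 = 1.18×10^-8 m = 11.8 nm.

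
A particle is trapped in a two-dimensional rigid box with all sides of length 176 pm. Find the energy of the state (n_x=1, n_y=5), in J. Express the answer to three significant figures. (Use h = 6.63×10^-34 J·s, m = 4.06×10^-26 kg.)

For a 2D rectangular well E = (h²/8m)·Σ n_i²/L_i² = (6.63×10^-34)²/(8·4.06×10^-26) · [1²/(176 pm)² + 5²/(176 pm)²].
Evaluating gives E = 1.14×10^-21 J.

E = 1.14×10^-21 J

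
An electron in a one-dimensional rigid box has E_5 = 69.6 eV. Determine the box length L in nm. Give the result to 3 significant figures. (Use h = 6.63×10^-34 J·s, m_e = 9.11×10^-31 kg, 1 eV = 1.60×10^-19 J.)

L = 0.368 nm

From E_n = n²h²/(8m_eL²), L = n·h/√(8m_eE_n).
E_5 = 69.6 eV = 1.114×10^-17 J, so L = 5·6.63×10^-34/√(8·9.11×10^-31·1.114×10^-17) = 3.68×10^-10 m = 0.368 nm.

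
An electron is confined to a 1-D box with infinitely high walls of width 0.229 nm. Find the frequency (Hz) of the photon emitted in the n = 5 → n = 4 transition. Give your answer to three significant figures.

f = 1.56×10^16 Hz

E_1 = h²/(8m_eL²) = 1.149×10^-18 J and ΔE = (5² − 4²)E_1 = 1.034×10^-17 J.
f = ΔE/h = 1.034×10^-17/6.626×10^-34 = 1.56×10^16 Hz.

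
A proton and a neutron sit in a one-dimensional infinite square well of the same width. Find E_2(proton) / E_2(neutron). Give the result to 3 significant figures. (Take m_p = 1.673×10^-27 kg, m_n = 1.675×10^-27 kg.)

E_n ∝ 1/m at fixed n and L, so the ratio is m_n/m_p = 1.675×10^-27/1.673×10^-27 = 1.00.

1.00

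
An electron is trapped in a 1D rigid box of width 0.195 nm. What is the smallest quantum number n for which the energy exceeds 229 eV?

E_1 = h²/(8m_eL²) = 1.584×10^-18 J = 9.888 eV.
Need n² > 229/9.888 = 23.16, i.e. n > 4.812.
The smallest integer satisfying this is n = 5.

n = 5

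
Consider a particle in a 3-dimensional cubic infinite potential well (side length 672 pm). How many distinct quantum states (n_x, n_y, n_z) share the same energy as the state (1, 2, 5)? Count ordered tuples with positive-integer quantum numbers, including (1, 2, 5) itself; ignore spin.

degeneracy = 6

The level has n_x² + n_y² + n_z² = 30. The ordered positive-integer solutions are (1, 2, 5), (1, 5, 2), (2, 1, 5), (2, 5, 1), (5, 1, 2), (5, 2, 1).
That gives 6 states.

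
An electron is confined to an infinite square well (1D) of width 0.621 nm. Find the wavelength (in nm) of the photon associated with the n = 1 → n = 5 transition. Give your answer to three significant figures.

E_1 = h²/(8m_eL²) = 1.562×10^-19 J, so ΔE = (5² − 1²)E_1 = 3.749×10^-18 J.
λ = hc/ΔE = (6.626×10^-34·2.998×10^8)/3.749×10^-18 = 5.30×10^-8 m = 53.0 nm.

λ = 53.0 nm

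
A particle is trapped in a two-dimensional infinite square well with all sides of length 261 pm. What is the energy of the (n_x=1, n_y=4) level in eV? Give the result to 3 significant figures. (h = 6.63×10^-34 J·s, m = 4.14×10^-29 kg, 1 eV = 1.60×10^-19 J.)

For a 2D rectangular well E = (h²/8m)·Σ n_i²/L_i² = (6.63×10^-34)²/(8·4.14×10^-29) · [1²/(261 pm)² + 4²/(261 pm)²].
Evaluating gives E = 3.312×10^-19 J = 2.07 eV.

E = 2.07 eV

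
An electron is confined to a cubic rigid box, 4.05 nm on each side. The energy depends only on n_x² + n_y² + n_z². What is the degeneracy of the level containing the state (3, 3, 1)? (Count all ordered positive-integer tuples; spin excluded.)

degeneracy = 3

The level has n_x² + n_y² + n_z² = 19. The ordered positive-integer solutions are (1, 3, 3), (3, 1, 3), (3, 3, 1).
That gives 3 states.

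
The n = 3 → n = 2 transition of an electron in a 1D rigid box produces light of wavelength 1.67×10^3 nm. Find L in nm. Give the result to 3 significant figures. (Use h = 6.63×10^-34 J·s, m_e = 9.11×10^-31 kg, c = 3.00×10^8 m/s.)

The photon carries ΔE = hc/λ = 6.63×10^-34·3.00×10^8/1.67×10^-6 m = 1.191×10^-19 J.
Since ΔE = (3² − 2²)E_1, E_1 = 2.382×10^-20 J, and L = h/√(8m_eE_1) = 1.59×10^-9 m = 1.59 nm.

L = 1.59 nm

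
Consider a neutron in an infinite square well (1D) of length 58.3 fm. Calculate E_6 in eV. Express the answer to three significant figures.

For an infinite well E_n = n²h²/(8m_nL²), so E_1 = h²/(8m_nL²) = (6.626×10^-34)²/(8·1.675×10^-27·(5.83×10^-14 m)²) = 9.640×10^-15 J.
Then E_6 = 6²·E_1 = 36·9.640×10^-15 J = 3.470×10^-13 J.
Converting, E_6 = 3.470×10^-13 J / (1.602×10^-19 J/eV) = 2.17×10^6 eV.

E_6 = 2.17×10^6 eV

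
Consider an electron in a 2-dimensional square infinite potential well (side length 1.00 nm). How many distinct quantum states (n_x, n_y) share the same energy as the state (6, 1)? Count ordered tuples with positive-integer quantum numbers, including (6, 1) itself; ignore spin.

degeneracy = 2

The level has n_x² + n_y² = 37. The ordered positive-integer solutions are (1, 6), (6, 1).
That gives 2 states.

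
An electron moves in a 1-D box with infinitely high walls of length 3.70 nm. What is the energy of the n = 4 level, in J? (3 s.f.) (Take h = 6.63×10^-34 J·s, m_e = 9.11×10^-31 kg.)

E_4 = 7.05×10^-20 J

For an infinite well E_n = n²h²/(8m_eL²), so E_1 = h²/(8m_eL²) = (6.63×10^-34)²/(8·9.11×10^-31·(3.70×10^-9 m)²) = 4.406×10^-21 J.
Then E_4 = 4²·E_1 = 16·4.406×10^-21 J = 7.05×10^-20 J.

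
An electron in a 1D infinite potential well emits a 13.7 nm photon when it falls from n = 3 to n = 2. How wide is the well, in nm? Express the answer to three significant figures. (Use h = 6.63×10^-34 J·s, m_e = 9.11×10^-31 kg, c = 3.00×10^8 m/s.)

L = 0.144 nm

The photon carries ΔE = hc/λ = 6.63×10^-34·3.00×10^8/1.37×10^-8 m = 1.452×10^-17 J.
Since ΔE = (3² − 2²)E_1, E_1 = 2.904×10^-18 J, and L = h/√(8m_eE_1) = 1.44×10^-10 m = 0.144 nm.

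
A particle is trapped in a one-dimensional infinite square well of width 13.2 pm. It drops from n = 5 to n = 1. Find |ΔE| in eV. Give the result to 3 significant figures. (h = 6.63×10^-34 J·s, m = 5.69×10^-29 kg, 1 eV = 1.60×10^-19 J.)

E_1 = h²/(8mL²) = 5.542×10^-18 J.
|ΔE| = |5² − 1²|·E_1 = 24·5.542×10^-18 J = 1.330×10^-16 J = 831 eV.

|ΔE| = 831 eV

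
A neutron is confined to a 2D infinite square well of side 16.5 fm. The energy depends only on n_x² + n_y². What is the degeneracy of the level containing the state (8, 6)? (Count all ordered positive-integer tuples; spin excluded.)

degeneracy = 2

The level has n_x² + n_y² = 100. The ordered positive-integer solutions are (6, 8), (8, 6).
That gives 2 states.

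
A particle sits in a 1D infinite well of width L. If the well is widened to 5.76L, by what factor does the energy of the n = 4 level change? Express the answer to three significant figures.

0.0301

E_n ∝ 1/L², so the energy scales by 1/5.76² = 0.0301.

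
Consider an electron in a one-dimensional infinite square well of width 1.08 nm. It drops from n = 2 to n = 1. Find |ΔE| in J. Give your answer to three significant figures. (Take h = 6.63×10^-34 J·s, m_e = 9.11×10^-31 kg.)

|ΔE| = 1.55×10^-19 J

E_1 = h²/(8m_eL²) = 5.171×10^-20 J.
|ΔE| = |2² − 1²|·E_1 = 3·5.171×10^-20 J = 1.55×10^-19 J.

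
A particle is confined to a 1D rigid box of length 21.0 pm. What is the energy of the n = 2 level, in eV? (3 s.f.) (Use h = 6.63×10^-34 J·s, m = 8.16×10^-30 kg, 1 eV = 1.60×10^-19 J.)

E_2 = 382 eV

For an infinite well E_n = n²h²/(8mL²), so E_1 = h²/(8mL²) = (6.63×10^-34)²/(8·8.16×10^-30·(2.10×10^-11 m)²) = 1.527×10^-17 J.
Then E_2 = 2²·E_1 = 4·1.527×10^-17 J = 6.108×10^-17 J.
Converting, E_2 = 6.108×10^-17 J / (1.60×10^-19 J/eV) = 382 eV.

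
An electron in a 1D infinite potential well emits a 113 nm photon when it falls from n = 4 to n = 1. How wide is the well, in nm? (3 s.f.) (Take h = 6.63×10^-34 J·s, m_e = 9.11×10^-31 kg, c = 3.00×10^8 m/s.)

L = 0.717 nm

The photon carries ΔE = hc/λ = 6.63×10^-34·3.00×10^8/1.13×10^-7 m = 1.760×10^-18 J.
Since ΔE = (4² − 1²)E_1, E_1 = 1.173×10^-19 J, and L = h/√(8m_eE_1) = 7.17×10^-10 m = 0.717 nm.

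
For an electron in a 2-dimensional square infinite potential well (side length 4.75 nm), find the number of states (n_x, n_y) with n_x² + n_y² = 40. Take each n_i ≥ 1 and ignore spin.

degeneracy = 2

The level has n_x² + n_y² = 40. The ordered positive-integer solutions are (2, 6), (6, 2).
That gives 2 states.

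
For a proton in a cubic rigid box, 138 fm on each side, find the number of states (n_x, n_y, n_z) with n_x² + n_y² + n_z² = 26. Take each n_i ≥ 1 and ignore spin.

The level has n_x² + n_y² + n_z² = 26. The ordered positive-integer solutions are (1, 3, 4), (1, 4, 3), (3, 1, 4), (3, 4, 1), (4, 1, 3), (4, 3, 1).
That gives 6 states.

degeneracy = 6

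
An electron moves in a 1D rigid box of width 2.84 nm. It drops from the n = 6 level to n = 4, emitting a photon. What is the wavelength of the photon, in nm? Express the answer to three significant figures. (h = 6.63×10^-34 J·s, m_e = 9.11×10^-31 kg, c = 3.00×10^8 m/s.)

E_1 = h²/(8m_eL²) = 7.478×10^-21 J, so ΔE = (6² − 4²)E_1 = 1.496×10^-19 J.
λ = hc/ΔE = (6.63×10^-34·3.00×10^8)/1.496×10^-19 = 1.33×10^-6 m = 1.33×10^3 nm.

λ = 1.33×10^3 nm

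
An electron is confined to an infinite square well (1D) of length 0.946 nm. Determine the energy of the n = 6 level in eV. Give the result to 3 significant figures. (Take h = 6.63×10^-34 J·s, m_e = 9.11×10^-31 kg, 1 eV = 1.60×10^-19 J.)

E_6 = 15.2 eV

For an infinite well E_n = n²h²/(8m_eL²), so E_1 = h²/(8m_eL²) = (6.63×10^-34)²/(8·9.11×10^-31·(9.46×10^-10 m)²) = 6.740×10^-20 J.
Then E_6 = 6²·E_1 = 36·6.740×10^-20 J = 2.426×10^-18 J.
Converting, E_6 = 2.426×10^-18 J / (1.60×10^-19 J/eV) = 15.2 eV.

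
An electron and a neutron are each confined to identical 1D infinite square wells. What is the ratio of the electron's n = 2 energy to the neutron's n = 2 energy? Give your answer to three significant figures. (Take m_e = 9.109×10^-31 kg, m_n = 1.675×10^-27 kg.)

1.84×10^3

E_n ∝ 1/m at fixed n and L, so the ratio is m_n/m_e = 1.675×10^-27/9.109×10^-31 = 1.84×10^3.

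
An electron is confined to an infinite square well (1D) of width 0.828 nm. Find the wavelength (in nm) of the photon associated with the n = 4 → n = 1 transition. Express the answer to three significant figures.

E_1 = h²/(8m_eL²) = 8.788×10^-20 J, so ΔE = (4² − 1²)E_1 = 1.318×10^-18 J.
λ = hc/ΔE = (6.626×10^-34·2.998×10^8)/1.318×10^-18 = 1.51×10^-7 m = 151 nm.

λ = 151 nm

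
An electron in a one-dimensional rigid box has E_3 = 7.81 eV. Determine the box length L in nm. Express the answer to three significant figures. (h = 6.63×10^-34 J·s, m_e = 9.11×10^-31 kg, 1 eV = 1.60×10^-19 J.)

From E_n = n²h²/(8m_eL²), L = n·h/√(8m_eE_n).
E_3 = 7.81 eV = 1.250×10^-18 J, so L = 3·6.63×10^-34/√(8·9.11×10^-31·1.250×10^-18) = 6.59×10^-10 m = 0.659 nm.

L = 0.659 nm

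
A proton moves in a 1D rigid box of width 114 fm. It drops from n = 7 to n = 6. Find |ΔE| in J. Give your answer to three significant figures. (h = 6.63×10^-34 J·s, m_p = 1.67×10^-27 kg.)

|ΔE| = 3.29×10^-14 J

E_1 = h²/(8m_pL²) = 2.532×10^-15 J.
|ΔE| = |7² − 6²|·E_1 = 13·2.532×10^-15 J = 3.29×10^-14 J.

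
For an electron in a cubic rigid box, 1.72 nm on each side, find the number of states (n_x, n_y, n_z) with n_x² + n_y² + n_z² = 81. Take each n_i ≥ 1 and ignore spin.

degeneracy = 12

The level has n_x² + n_y² + n_z² = 81. The ordered positive-integer solutions are (1, 4, 8), (1, 8, 4), (3, 6, 6), (4, 1, 8), (4, 4, 7), (4, 7, 4), (4, 8, 1), (6, 3, 6), (6, 6, 3), (7, 4, 4), (8, 1, 4), (8, 4, 1).
That gives 12 states.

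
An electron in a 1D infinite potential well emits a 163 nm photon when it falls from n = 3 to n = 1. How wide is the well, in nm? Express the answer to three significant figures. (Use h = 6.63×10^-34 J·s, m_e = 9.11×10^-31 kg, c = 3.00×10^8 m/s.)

The photon carries ΔE = hc/λ = 6.63×10^-34·3.00×10^8/1.63×10^-7 m = 1.220×10^-18 J.
Since ΔE = (3² − 1²)E_1, E_1 = 1.525×10^-19 J, and L = h/√(8m_eE_1) = 6.29×10^-10 m = 0.629 nm.

L = 0.629 nm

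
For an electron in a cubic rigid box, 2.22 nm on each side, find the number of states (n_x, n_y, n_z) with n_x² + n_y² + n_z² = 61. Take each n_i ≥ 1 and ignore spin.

The level has n_x² + n_y² + n_z² = 61. The ordered positive-integer solutions are (3, 4, 6), (3, 6, 4), (4, 3, 6), (4, 6, 3), (6, 3, 4), (6, 4, 3).
That gives 6 states.

degeneracy = 6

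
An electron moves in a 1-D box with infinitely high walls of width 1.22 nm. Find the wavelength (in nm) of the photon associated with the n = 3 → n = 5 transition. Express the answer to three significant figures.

λ = 307 nm

E_1 = h²/(8m_eL²) = 4.048×10^-20 J, so ΔE = (5² − 3²)E_1 = 6.477×10^-19 J.
λ = hc/ΔE = (6.626×10^-34·2.998×10^8)/6.477×10^-19 = 3.07×10^-7 m = 307 nm.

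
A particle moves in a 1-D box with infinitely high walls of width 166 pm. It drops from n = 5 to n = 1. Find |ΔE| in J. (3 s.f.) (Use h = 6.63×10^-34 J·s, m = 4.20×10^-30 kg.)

|ΔE| = 1.14×10^-17 J

E_1 = h²/(8mL²) = 4.748×10^-19 J.
|ΔE| = |5² − 1²|·E_1 = 24·4.748×10^-19 J = 1.14×10^-17 J.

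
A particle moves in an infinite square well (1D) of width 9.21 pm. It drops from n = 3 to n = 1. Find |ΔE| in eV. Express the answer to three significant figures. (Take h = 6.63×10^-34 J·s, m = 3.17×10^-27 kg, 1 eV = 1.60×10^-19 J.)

|ΔE| = 10.2 eV

E_1 = h²/(8mL²) = 2.043×10^-19 J.
|ΔE| = |3² − 1²|·E_1 = 8·2.043×10^-19 J = 1.634×10^-18 J = 10.2 eV.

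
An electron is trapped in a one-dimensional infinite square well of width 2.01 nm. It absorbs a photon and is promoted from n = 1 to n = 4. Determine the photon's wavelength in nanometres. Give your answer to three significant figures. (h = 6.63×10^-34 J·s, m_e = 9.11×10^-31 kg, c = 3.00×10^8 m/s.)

E_1 = h²/(8m_eL²) = 1.493×10^-20 J, so ΔE = (4² − 1²)E_1 = 2.239×10^-19 J.
λ = hc/ΔE = (6.63×10^-34·3.00×10^8)/2.239×10^-19 = 8.88×10^-7 m = 888 nm.

λ = 888 nm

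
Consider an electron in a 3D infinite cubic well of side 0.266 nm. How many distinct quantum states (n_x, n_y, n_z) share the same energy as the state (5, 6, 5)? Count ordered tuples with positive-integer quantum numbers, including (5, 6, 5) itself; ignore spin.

The level has n_x² + n_y² + n_z² = 86. The ordered positive-integer solutions are (1, 2, 9), (1, 6, 7), (1, 7, 6), (1, 9, 2), (2, 1, 9), (2, 9, 1), (5, 5, 6), (5, 6, 5), (6, 1, 7), (6, 5, 5), (6, 7, 1), (7, 1, 6), (7, 6, 1), (9, 1, 2), (9, 2, 1).
That gives 15 states.

degeneracy = 15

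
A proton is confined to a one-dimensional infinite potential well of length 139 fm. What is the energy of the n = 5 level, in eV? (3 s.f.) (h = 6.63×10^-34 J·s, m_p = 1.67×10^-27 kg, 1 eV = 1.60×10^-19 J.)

For an infinite well E_n = n²h²/(8m_pL²), so E_1 = h²/(8m_pL²) = (6.63×10^-34)²/(8·1.67×10^-27·(1.39×10^-13 m)²) = 1.703×10^-15 J.
Then E_5 = 5²·E_1 = 25·1.703×10^-15 J = 4.258×10^-14 J.
Converting, E_5 = 4.258×10^-14 J / (1.60×10^-19 J/eV) = 2.66×10^5 eV.

E_5 = 2.66×10^5 eV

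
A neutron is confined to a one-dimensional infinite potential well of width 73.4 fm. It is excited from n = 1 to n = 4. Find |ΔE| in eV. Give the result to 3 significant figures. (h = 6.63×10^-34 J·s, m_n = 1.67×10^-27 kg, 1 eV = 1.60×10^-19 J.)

E_1 = h²/(8m_nL²) = 6.107×10^-15 J.
|ΔE| = |1² − 4²|·E_1 = 15·6.107×10^-15 J = 9.161×10^-14 J = 5.73×10^5 eV.

|ΔE| = 5.73×10^5 eV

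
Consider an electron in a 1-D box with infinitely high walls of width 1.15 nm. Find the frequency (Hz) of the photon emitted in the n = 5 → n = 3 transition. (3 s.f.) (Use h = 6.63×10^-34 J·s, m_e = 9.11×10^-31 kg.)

f = 1.10×10^15 Hz

E_1 = h²/(8m_eL²) = 4.561×10^-20 J and ΔE = (5² − 3²)E_1 = 7.298×10^-19 J.
f = ΔE/h = 7.298×10^-19/6.63×10^-34 = 1.10×10^15 Hz.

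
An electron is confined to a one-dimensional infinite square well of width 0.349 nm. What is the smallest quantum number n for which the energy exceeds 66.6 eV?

n = 5

E_1 = h²/(8m_eL²) = 4.946×10^-19 J = 3.087 eV.
Need n² > 66.6/3.087 = 21.57, i.e. n > 4.644.
The smallest integer satisfying this is n = 5.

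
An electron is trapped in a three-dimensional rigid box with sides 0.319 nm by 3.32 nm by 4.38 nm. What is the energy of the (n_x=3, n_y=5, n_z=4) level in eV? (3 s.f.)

E = 34.4 eV

For a 3D rectangular well E = (h²/8m_e)·Σ n_i²/L_i² = (6.626×10^-34)²/(8·9.109×10^-31) · [3²/(0.319 nm)² + 5²/(3.32 nm)² + 4²/(4.38 nm)²].
Evaluating gives E = 5.515×10^-18 J = 34.4 eV.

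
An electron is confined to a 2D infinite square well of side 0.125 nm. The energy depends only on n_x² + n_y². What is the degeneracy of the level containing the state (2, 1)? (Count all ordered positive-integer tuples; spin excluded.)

degeneracy = 2

The level has n_x² + n_y² = 5. The ordered positive-integer solutions are (1, 2), (2, 1).
That gives 2 states.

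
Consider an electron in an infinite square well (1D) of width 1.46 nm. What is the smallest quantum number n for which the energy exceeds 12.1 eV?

E_1 = h²/(8m_eL²) = 2.826×10^-20 J = 0.1764 eV.
Need n² > 12.1/0.1764 = 68.59, i.e. n > 8.282.
The smallest integer satisfying this is n = 9.

n = 9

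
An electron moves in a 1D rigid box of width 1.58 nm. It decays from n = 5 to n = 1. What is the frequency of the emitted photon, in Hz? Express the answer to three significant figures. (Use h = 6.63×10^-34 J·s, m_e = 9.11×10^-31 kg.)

E_1 = h²/(8m_eL²) = 2.416×10^-20 J and ΔE = (5² − 1²)E_1 = 5.798×10^-19 J.
f = ΔE/h = 5.798×10^-19/6.63×10^-34 = 8.75×10^14 Hz.

f = 8.75×10^14 Hz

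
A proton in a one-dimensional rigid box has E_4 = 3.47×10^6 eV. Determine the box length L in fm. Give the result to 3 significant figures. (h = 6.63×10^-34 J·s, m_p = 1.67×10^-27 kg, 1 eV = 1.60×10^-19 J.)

L = 30.8 fm

From E_n = n²h²/(8m_pL²), L = n·h/√(8m_pE_n).
E_4 = 3.47×10^6 eV = 5.552×10^-13 J, so L = 4·6.63×10^-34/√(8·1.67×10^-27·5.552×10^-13) = 3.08×10^-14 m = 30.8 fm.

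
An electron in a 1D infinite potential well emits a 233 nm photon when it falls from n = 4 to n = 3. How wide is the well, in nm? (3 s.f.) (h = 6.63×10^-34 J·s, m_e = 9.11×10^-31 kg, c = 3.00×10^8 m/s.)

The photon carries ΔE = hc/λ = 6.63×10^-34·3.00×10^8/2.33×10^-7 m = 8.536×10^-19 J.
Since ΔE = (4² − 3²)E_1, E_1 = 1.219×10^-19 J, and L = h/√(8m_eE_1) = 7.03×10^-10 m = 0.703 nm.

L = 0.703 nm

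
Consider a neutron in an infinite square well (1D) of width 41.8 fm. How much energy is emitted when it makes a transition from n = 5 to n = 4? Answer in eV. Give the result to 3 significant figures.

E_1 = h²/(8m_nL²) = 1.875×10^-14 J.
|ΔE| = |5² − 4²|·E_1 = 9·1.875×10^-14 J = 1.687×10^-13 J = 1.05×10^6 eV.

|ΔE| = 1.05×10^6 eV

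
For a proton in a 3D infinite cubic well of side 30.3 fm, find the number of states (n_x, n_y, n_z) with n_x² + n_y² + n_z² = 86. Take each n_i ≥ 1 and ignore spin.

The level has n_x² + n_y² + n_z² = 86. The ordered positive-integer solutions are (1, 2, 9), (1, 6, 7), (1, 7, 6), (1, 9, 2), (2, 1, 9), (2, 9, 1), (5, 5, 6), (5, 6, 5), (6, 1, 7), (6, 5, 5), (6, 7, 1), (7, 1, 6), (7, 6, 1), (9, 1, 2), (9, 2, 1).
That gives 15 states.

degeneracy = 15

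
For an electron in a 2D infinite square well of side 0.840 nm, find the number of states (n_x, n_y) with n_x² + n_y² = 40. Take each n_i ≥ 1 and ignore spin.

degeneracy = 2

The level has n_x² + n_y² = 40. The ordered positive-integer solutions are (2, 6), (6, 2).
That gives 2 states.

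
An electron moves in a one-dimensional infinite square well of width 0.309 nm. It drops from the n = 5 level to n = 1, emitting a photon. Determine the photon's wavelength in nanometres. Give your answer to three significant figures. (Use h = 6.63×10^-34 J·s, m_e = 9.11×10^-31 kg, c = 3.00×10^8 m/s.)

E_1 = h²/(8m_eL²) = 6.317×10^-19 J, so ΔE = (5² − 1²)E_1 = 1.516×10^-17 J.
λ = hc/ΔE = (6.63×10^-34·3.00×10^8)/1.516×10^-17 = 1.31×10^-8 m = 13.1 nm.

λ = 13.1 nm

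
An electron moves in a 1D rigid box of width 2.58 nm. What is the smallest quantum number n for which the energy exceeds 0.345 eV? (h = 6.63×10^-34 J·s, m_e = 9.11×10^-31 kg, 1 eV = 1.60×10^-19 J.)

E_1 = h²/(8m_eL²) = 9.061×10^-21 J = 0.05663 eV.
Need n² > 0.345/0.05663 = 6.092, i.e. n > 2.468.
The smallest integer satisfying this is n = 3.

n = 3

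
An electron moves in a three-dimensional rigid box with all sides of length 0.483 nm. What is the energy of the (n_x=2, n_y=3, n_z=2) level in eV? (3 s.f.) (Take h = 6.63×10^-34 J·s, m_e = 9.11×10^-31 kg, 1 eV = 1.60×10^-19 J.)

E = 27.5 eV

For a 3D rectangular well E = (h²/8m_e)·Σ n_i²/L_i² = (6.63×10^-34)²/(8·9.11×10^-31) · [2²/(0.483 nm)² + 3²/(0.483 nm)² + 2²/(0.483 nm)²].
Evaluating gives E = 4.395×10^-18 J = 27.5 eV.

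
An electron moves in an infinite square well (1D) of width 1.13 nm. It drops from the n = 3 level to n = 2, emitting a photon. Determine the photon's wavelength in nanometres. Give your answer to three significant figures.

E_1 = h²/(8m_eL²) = 4.718×10^-20 J, so ΔE = (3² − 2²)E_1 = 2.359×10^-19 J.
λ = hc/ΔE = (6.626×10^-34·2.998×10^8)/2.359×10^-19 = 8.42×10^-7 m = 842 nm.

λ = 842 nm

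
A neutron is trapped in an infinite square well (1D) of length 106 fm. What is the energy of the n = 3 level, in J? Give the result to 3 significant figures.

E_3 = 2.62×10^-14 J

For an infinite well E_n = n²h²/(8m_nL²), so E_1 = h²/(8m_nL²) = (6.626×10^-34)²/(8·1.675×10^-27·(1.06×10^-13 m)²) = 2.916×10^-15 J.
Then E_3 = 3²·E_1 = 9·2.916×10^-15 J = 2.62×10^-14 J.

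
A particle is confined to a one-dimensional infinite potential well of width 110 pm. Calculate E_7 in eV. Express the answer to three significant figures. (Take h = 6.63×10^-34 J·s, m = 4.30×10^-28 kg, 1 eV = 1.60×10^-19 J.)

For an infinite well E_n = n²h²/(8mL²), so E_1 = h²/(8mL²) = (6.63×10^-34)²/(8·4.30×10^-28·(1.10×10^-10 m)²) = 1.056×10^-20 J.
Then E_7 = 7²·E_1 = 49·1.056×10^-20 J = 5.174×10^-19 J.
Converting, E_7 = 5.174×10^-19 J / (1.60×10^-19 J/eV) = 3.23 eV.

E_7 = 3.23 eV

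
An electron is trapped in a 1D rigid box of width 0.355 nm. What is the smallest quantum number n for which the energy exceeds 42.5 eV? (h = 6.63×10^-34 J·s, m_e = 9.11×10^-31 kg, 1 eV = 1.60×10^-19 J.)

E_1 = h²/(8m_eL²) = 4.786×10^-19 J = 2.991 eV.
Need n² > 42.5/2.991 = 14.21, i.e. n > 3.770.
The smallest integer satisfying this is n = 4.

n = 4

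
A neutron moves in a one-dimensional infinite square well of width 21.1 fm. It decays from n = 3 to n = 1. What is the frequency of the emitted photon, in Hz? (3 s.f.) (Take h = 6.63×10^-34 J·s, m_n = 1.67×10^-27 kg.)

E_1 = h²/(8m_nL²) = 7.390×10^-14 J and ΔE = (3² − 1²)E_1 = 5.912×10^-13 J.
f = ΔE/h = 5.912×10^-13/6.63×10^-34 = 8.92×10^20 Hz.

f = 8.92×10^20 Hz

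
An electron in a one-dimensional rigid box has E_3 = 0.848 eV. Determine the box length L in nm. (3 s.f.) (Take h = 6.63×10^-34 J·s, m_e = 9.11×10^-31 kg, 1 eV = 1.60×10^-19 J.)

From E_n = n²h²/(8m_eL²), L = n·h/√(8m_eE_n).
E_3 = 0.848 eV = 1.357×10^-19 J, so L = 3·6.63×10^-34/√(8·9.11×10^-31·1.357×10^-19) = 2.00×10^-9 m = 2.00 nm.

L = 2.00 nm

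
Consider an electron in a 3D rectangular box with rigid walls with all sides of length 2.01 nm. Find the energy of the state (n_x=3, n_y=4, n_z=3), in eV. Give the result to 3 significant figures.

E = 3.16 eV

For a 3D rectangular well E = (h²/8m_e)·Σ n_i²/L_i² = (6.626×10^-34)²/(8·9.109×10^-31) · [3²/(2.01 nm)² + 4²/(2.01 nm)² + 3²/(2.01 nm)²].
Evaluating gives E = 5.070×10^-19 J = 3.16 eV.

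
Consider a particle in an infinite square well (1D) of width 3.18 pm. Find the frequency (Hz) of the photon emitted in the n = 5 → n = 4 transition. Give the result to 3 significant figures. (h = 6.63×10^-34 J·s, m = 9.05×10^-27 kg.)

E_1 = h²/(8mL²) = 6.004×10^-19 J and ΔE = (5² − 4²)E_1 = 5.404×10^-18 J.
f = ΔE/h = 5.404×10^-18/6.63×10^-34 = 8.15×10^15 Hz.

f = 8.15×10^15 Hz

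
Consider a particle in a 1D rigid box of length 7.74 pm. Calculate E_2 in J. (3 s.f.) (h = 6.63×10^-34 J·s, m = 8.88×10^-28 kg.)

For an infinite well E_n = n²h²/(8mL²), so E_1 = h²/(8mL²) = (6.63×10^-34)²/(8·8.88×10^-28·(7.74×10^-12 m)²) = 1.033×10^-18 J.
Then E_2 = 2²·E_1 = 4·1.033×10^-18 J = 4.13×10^-18 J.

E_2 = 4.13×10^-18 J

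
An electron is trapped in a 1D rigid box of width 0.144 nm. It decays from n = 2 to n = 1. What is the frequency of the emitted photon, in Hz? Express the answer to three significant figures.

E_1 = h²/(8m_eL²) = 2.905×10^-18 J and ΔE = (2² − 1²)E_1 = 8.715×10^-18 J.
f = ΔE/h = 8.715×10^-18/6.626×10^-34 = 1.32×10^16 Hz.

f = 1.32×10^16 Hz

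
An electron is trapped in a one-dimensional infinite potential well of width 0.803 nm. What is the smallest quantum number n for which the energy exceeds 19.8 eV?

E_1 = h²/(8m_eL²) = 9.344×10^-20 J = 0.5833 eV.
Need n² > 19.8/0.5833 = 33.94, i.e. n > 5.826.
The smallest integer satisfying this is n = 6.

n = 6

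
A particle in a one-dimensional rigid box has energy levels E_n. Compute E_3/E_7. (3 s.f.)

0.184

E_n ∝ n², so E_3/E_7 = 3²/7² = 9/49 = 0.184.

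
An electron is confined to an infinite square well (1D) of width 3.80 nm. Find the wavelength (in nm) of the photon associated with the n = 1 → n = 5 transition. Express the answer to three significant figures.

λ = 1.98×10^3 nm

E_1 = h²/(8m_eL²) = 4.172×10^-21 J, so ΔE = (5² − 1²)E_1 = 1.001×10^-19 J.
λ = hc/ΔE = (6.626×10^-34·2.998×10^8)/1.001×10^-19 = 1.98×10^-6 m = 1.98×10^3 nm.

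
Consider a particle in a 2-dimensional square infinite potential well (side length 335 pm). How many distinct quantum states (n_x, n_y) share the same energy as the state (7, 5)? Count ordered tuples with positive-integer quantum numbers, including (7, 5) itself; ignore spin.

degeneracy = 2

The level has n_x² + n_y² = 74. The ordered positive-integer solutions are (5, 7), (7, 5).
That gives 2 states.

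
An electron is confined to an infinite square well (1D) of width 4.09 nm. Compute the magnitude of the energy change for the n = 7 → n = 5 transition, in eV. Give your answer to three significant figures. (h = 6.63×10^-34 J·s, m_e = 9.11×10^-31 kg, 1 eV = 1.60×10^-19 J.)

|ΔE| = 0.541 eV

E_1 = h²/(8m_eL²) = 3.606×10^-21 J.
|ΔE| = |7² − 5²|·E_1 = 24·3.606×10^-21 J = 8.654×10^-20 J = 0.541 eV.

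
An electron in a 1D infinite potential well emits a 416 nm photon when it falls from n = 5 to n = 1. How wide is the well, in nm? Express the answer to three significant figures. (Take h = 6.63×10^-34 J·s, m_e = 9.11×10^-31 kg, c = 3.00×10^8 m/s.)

L = 1.74 nm

The photon carries ΔE = hc/λ = 6.63×10^-34·3.00×10^8/4.16×10^-7 m = 4.781×10^-19 J.
Since ΔE = (5² − 1²)E_1, E_1 = 1.992×10^-20 J, and L = h/√(8m_eE_1) = 1.74×10^-9 m = 1.74 nm.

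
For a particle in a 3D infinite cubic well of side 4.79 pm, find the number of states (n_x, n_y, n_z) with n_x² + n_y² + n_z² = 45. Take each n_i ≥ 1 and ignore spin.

The level has n_x² + n_y² + n_z² = 45. The ordered positive-integer solutions are (2, 4, 5), (2, 5, 4), (4, 2, 5), (4, 5, 2), (5, 2, 4), (5, 4, 2).
That gives 6 states.

degeneracy = 6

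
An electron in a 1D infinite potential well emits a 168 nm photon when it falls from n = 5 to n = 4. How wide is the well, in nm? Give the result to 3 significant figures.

The photon carries ΔE = hc/λ = 6.626×10^-34·2.998×10^8/1.68×10^-7 m = 1.182×10^-18 J.
Since ΔE = (5² − 4²)E_1, E_1 = 1.313×10^-19 J, and L = h/√(8m_eE_1) = 6.77×10^-10 m = 0.677 nm.

L = 0.677 nm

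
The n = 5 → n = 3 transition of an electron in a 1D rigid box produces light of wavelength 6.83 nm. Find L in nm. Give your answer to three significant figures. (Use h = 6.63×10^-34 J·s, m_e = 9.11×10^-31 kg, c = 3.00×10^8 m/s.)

The photon carries ΔE = hc/λ = 6.63×10^-34·3.00×10^8/6.83×10^-9 m = 2.912×10^-17 J.
Since ΔE = (5² − 3²)E_1, E_1 = 1.820×10^-18 J, and L = h/√(8m_eE_1) = 1.82×10^-10 m = 0.182 nm.

L = 0.182 nm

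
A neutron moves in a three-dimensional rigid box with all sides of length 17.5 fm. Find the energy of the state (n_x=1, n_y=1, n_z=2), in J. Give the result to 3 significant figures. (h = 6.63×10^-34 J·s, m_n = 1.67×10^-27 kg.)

E = 6.45×10^-13 J

For a 3D rectangular well E = (h²/8m_n)·Σ n_i²/L_i² = (6.63×10^-34)²/(8·1.67×10^-27) · [1²/(17.5 fm)² + 1²/(17.5 fm)² + 2²/(17.5 fm)²].
Evaluating gives E = 6.45×10^-13 J.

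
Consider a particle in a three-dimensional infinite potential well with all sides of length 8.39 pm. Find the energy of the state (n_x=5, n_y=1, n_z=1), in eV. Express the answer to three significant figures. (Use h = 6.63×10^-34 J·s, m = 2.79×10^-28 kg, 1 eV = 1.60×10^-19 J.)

For a 3D rectangular well E = (h²/8m)·Σ n_i²/L_i² = (6.63×10^-34)²/(8·2.79×10^-28) · [5²/(8.39 pm)² + 1²/(8.39 pm)² + 1²/(8.39 pm)²].
Evaluating gives E = 7.554×10^-17 J = 472 eV.

E = 472 eV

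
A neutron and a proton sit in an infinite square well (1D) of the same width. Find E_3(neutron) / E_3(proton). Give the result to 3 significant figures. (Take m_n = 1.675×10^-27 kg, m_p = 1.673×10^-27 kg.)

E_n ∝ 1/m at fixed n and L, so the ratio is m_p/m_n = 1.673×10^-27/1.675×10^-27 = 0.999.

0.999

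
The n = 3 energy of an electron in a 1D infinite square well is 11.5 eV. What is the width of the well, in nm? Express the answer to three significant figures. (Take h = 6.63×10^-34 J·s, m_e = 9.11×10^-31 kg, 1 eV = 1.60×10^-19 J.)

From E_n = n²h²/(8m_eL²), L = n·h/√(8m_eE_n).
E_3 = 11.5 eV = 1.840×10^-18 J, so L = 3·6.63×10^-34/√(8·9.11×10^-31·1.840×10^-18) = 5.43×10^-10 m = 0.543 nm.

L = 0.543 nm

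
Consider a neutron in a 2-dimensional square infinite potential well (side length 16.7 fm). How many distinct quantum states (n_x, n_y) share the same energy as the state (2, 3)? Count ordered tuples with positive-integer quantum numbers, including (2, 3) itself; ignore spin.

degeneracy = 2

The level has n_x² + n_y² = 13. The ordered positive-integer solutions are (2, 3), (3, 2).
That gives 2 states.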